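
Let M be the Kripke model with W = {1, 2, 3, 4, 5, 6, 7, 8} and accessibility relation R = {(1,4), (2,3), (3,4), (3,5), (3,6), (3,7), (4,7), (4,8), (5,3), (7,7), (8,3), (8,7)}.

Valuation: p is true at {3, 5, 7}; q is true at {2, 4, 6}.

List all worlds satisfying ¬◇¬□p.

{4, 6, 7}

1: ◇¬□p is T. ✗
2: ◇¬□p is T. ✗
3: ◇¬□p is T. ✗
4: ◇¬□p is F. ✓
5: ◇¬□p is T. ✗
6: ◇¬□p is F. ✓
7: ◇¬□p is F. ✓
8: ◇¬□p is T. ✗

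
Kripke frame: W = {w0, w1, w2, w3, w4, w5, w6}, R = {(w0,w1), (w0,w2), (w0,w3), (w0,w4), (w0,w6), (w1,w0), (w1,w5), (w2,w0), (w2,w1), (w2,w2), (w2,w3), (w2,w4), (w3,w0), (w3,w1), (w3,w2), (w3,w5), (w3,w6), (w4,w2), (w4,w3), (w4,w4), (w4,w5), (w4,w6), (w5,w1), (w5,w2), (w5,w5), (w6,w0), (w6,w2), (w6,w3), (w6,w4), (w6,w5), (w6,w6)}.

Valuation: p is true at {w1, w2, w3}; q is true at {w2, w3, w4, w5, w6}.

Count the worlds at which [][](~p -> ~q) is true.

w0: successors {w1, w2, w3, w4, w6}; [](~p -> ~q) there: w1:F, w2:F, w3:F, w4:F, w6:F. ✗
w1: successors {w0, w5}; [](~p -> ~q) there: w0:F, w5:F. ✗
w2: successors {w0, w1, w2, w3, w4}; [](~p -> ~q) there: w0:F, w1:F, w2:F, w3:F, w4:F. ✗
w3: successors {w0, w1, w2, w5, w6}; [](~p -> ~q) there: w0:F, w1:F, w2:F, w5:F, w6:F. ✗
w4: successors {w2, w3, w4, w5, w6}; [](~p -> ~q) there: w2:F, w3:F, w4:F, w5:F, w6:F. ✗
w5: successors {w1, w2, w5}; [](~p -> ~q) there: w1:F, w2:F, w5:F. ✗
w6: successors {w0, w2, w3, w4, w5, w6}; [](~p -> ~q) there: w0:F, w2:F, w3:F, w4:F, w5:F, w6:F. ✗
Satisfying worlds: ∅.

0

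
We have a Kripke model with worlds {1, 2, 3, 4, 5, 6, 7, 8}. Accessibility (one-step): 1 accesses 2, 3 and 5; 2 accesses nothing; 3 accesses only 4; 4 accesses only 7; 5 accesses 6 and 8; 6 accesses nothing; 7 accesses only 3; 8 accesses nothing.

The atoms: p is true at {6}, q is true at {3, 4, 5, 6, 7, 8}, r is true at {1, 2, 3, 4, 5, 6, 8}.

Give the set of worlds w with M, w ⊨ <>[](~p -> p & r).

{1, 5}

1: successors {2, 3, 5}; [](~p -> p & r) there: 2:T, 3:F, 5:F. ✓
2: no successors, so <>[](~p -> p & r) fails. ✗
3: successors {4}; [](~p -> p & r) there: 4:F. ✗
4: successors {7}; [](~p -> p & r) there: 7:F. ✗
5: successors {6, 8}; [](~p -> p & r) there: 6:T, 8:T. ✓
6: no successors, so <>[](~p -> p & r) fails. ✗
7: successors {3}; [](~p -> p & r) there: 3:F. ✗
8: no successors, so <>[](~p -> p & r) fails. ✗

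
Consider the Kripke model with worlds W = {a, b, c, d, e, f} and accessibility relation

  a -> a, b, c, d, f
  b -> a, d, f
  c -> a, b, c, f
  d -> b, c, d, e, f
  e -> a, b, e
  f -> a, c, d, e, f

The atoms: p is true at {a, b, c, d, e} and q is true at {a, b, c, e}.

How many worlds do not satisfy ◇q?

0

a: successors {a, b, c, d, f}; q there: a:T, b:T, c:T, d:F, f:F. ✓
b: successors {a, d, f}; q there: a:T, d:F, f:F. ✓
c: successors {a, b, c, f}; q there: a:T, b:T, c:T, f:F. ✓
d: successors {b, c, d, e, f}; q there: b:T, c:T, d:F, e:T, f:F. ✓
e: successors {a, b, e}; q there: a:T, b:T, e:T. ✓
f: successors {a, c, d, e, f}; q there: a:T, c:T, d:F, e:T, f:F. ✓
Satisfying worlds: {a, b, c, d, e, f}.
So ◇q fails at the other 0 worlds.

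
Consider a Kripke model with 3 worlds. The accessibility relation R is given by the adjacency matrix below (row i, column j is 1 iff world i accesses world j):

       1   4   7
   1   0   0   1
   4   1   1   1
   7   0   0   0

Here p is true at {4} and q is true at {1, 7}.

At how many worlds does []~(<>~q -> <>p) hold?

1

1: successors {7}; ~(<>~q -> <>p) there: 7:F. ✗
4: successors {1, 4, 7}; ~(<>~q -> <>p) there: 1:F, 4:F, 7:F. ✗
7: no successors, so []~(<>~q -> <>p) holds vacuously. ✓
Satisfying worlds: {7}.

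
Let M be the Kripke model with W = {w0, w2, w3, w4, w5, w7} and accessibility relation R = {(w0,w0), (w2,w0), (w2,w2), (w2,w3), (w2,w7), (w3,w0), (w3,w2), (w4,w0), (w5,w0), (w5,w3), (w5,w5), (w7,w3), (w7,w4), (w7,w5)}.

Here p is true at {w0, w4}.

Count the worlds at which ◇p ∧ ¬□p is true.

w0: ◇p is T, ¬□p is F. ✗
w2: ◇p is T, ¬□p is T. ✓
w3: ◇p is T, ¬□p is T. ✓
w4: ◇p is T, ¬□p is F. ✗
w5: ◇p is T, ¬□p is T. ✓
w7: ◇p is T, ¬□p is T. ✓
Satisfying worlds: {w2, w3, w5, w7}.

4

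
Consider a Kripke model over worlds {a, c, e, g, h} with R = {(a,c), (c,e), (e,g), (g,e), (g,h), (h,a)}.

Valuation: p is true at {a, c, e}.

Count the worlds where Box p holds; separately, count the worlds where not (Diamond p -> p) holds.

For Box p:
a: successors {c}; p there: c:T. ✓
c: successors {e}; p there: e:T. ✓
e: successors {g}; p there: g:F. ✗
g: successors {e, h}; p there: e:T, h:F. ✗
h: successors {a}; p there: a:T. ✓
— 3 worlds.
For not (Diamond p -> p):
a: Diamond p -> p is T. ✗
c: Diamond p -> p is T. ✗
e: Diamond p -> p is T. ✗
g: Diamond p -> p is F. ✓
h: Diamond p -> p is F. ✓
— 2 worlds.

3 and 2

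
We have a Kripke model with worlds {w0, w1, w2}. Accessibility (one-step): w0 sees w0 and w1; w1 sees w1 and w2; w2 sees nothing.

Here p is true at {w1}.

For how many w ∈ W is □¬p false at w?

w0: successors {w0, w1}; ¬p there: w0:T, w1:F. ✗
w1: successors {w1, w2}; ¬p there: w1:F, w2:T. ✗
w2: no successors, so □¬p holds vacuously. ✓
Satisfying worlds: {w2}.
So □¬p fails at the other 2 worlds.

2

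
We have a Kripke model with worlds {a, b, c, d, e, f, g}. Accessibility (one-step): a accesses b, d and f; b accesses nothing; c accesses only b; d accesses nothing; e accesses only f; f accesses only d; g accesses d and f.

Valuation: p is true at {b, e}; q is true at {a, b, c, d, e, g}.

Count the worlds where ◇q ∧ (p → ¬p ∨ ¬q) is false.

3

a: ◇q is T, p → ¬p ∨ ¬q is T. ✓
b: ◇q is F, p → ¬p ∨ ¬q is F. ✗
c: ◇q is T, p → ¬p ∨ ¬q is T. ✓
d: ◇q is F, p → ¬p ∨ ¬q is T. ✗
e: ◇q is F, p → ¬p ∨ ¬q is F. ✗
f: ◇q is T, p → ¬p ∨ ¬q is T. ✓
g: ◇q is T, p → ¬p ∨ ¬q is T. ✓
Satisfying worlds: {a, c, f, g}.
So ◇q ∧ (p → ¬p ∨ ¬q) fails at the other 3 worlds.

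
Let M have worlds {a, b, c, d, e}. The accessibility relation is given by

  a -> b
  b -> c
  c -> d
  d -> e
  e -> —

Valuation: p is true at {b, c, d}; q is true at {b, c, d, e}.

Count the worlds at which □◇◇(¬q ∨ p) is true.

a: successors {b}; ◇◇(¬q ∨ p) there: b:T. ✓
b: successors {c}; ◇◇(¬q ∨ p) there: c:F. ✗
c: successors {d}; ◇◇(¬q ∨ p) there: d:F. ✗
d: successors {e}; ◇◇(¬q ∨ p) there: e:F. ✗
e: no successors, so □◇◇(¬q ∨ p) holds vacuously. ✓
Satisfying worlds: {a, e}.

2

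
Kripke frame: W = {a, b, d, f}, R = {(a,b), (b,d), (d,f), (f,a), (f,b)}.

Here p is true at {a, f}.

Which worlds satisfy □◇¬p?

a: successors {b}; ◇¬p there: b:T. ✓
b: successors {d}; ◇¬p there: d:F. ✗
d: successors {f}; ◇¬p there: f:T. ✓
f: successors {a, b}; ◇¬p there: a:T, b:T. ✓

{a, d, f}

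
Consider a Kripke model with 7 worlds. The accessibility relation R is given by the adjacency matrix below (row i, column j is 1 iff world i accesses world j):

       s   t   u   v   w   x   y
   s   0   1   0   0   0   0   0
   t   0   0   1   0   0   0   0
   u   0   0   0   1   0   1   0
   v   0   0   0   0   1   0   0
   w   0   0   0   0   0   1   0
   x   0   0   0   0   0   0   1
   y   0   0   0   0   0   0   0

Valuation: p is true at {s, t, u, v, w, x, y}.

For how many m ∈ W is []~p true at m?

s: successors {t}; ~p there: t:F. ✗
t: successors {u}; ~p there: u:F. ✗
u: successors {v, x}; ~p there: v:F, x:F. ✗
v: successors {w}; ~p there: w:F. ✗
w: successors {x}; ~p there: x:F. ✗
x: successors {y}; ~p there: y:F. ✗
y: no successors, so []~p holds vacuously. ✓
Satisfying worlds: {y}.

1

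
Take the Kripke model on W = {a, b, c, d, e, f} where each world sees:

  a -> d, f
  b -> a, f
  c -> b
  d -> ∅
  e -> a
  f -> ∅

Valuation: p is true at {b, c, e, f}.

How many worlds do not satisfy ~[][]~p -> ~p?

a: ~[][]~p is F, ~p is T. ✓
b: ~[][]~p is T, ~p is F. ✗
c: ~[][]~p is T, ~p is F. ✗
d: ~[][]~p is F, ~p is T. ✓
e: ~[][]~p is T, ~p is F. ✗
f: ~[][]~p is F, ~p is F. ✓
Satisfying worlds: {a, d, f}.
So ~[][]~p -> ~p fails at the other 3 worlds.

3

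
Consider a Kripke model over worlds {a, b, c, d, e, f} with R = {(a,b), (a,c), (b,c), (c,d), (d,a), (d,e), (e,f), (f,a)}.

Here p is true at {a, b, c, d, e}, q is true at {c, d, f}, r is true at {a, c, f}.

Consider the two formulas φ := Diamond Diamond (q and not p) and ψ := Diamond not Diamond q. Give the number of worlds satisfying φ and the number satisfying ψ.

1 and 2

For Diamond Diamond (q and not p):
a: successors {b, c}; Diamond (q and not p) there: b:F, c:F. ✗
b: successors {c}; Diamond (q and not p) there: c:F. ✗
c: successors {d}; Diamond (q and not p) there: d:F. ✗
d: successors {a, e}; Diamond (q and not p) there: a:F, e:T. ✓
e: successors {f}; Diamond (q and not p) there: f:F. ✗
f: successors {a}; Diamond (q and not p) there: a:F. ✗
— 1 world.
For Diamond not Diamond q:
a: successors {b, c}; not Diamond q there: b:F, c:F. ✗
b: successors {c}; not Diamond q there: c:F. ✗
c: successors {d}; not Diamond q there: d:T. ✓
d: successors {a, e}; not Diamond q there: a:F, e:F. ✗
e: successors {f}; not Diamond q there: f:T. ✓
f: successors {a}; not Diamond q there: a:F. ✗
— 2 worlds.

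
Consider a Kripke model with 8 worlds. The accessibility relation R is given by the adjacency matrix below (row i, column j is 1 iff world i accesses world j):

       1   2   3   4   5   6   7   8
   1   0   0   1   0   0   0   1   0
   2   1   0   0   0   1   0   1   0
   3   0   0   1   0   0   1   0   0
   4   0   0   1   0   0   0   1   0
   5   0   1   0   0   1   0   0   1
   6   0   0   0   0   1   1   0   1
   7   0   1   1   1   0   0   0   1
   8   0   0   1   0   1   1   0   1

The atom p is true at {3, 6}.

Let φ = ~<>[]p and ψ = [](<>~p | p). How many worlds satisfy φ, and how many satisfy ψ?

For ~<>[]p:
1: <>[]p is T. ✗
2: <>[]p is F. ✓
3: <>[]p is T. ✗
4: <>[]p is T. ✗
5: <>[]p is F. ✓
6: <>[]p is F. ✓
7: <>[]p is T. ✗
8: <>[]p is T. ✗
— 3 worlds.
For [](<>~p | p):
1: successors {3, 7}; <>~p | p there: 3:T, 7:T. ✓
2: successors {1, 5, 7}; <>~p | p there: 1:T, 5:T, 7:T. ✓
3: successors {3, 6}; <>~p | p there: 3:T, 6:T. ✓
4: successors {3, 7}; <>~p | p there: 3:T, 7:T. ✓
5: successors {2, 5, 8}; <>~p | p there: 2:T, 5:T, 8:T. ✓
6: successors {5, 6, 8}; <>~p | p there: 5:T, 6:T, 8:T. ✓
7: successors {2, 3, 4, 8}; <>~p | p there: 2:T, 3:T, 4:T, 8:T. ✓
8: successors {3, 5, 6, 8}; <>~p | p there: 3:T, 5:T, 6:T, 8:T. ✓
— 8 worlds.

3 and 8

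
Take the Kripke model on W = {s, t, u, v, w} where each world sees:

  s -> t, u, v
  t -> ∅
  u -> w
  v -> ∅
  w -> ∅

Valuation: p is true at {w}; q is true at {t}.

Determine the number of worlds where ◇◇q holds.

0

s: successors {t, u, v}; ◇q there: t:F, u:F, v:F. ✗
t: no successors, so ◇◇q fails. ✗
u: successors {w}; ◇q there: w:F. ✗
v: no successors, so ◇◇q fails. ✗
w: no successors, so ◇◇q fails. ✗
Satisfying worlds: ∅.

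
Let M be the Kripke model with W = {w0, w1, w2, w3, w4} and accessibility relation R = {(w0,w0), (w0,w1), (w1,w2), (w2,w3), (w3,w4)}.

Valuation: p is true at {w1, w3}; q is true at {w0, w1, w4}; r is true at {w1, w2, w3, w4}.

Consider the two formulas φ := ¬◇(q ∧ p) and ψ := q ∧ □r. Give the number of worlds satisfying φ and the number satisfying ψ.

For ¬◇(q ∧ p):
w0: ◇(q ∧ p) is T. ✗
w1: ◇(q ∧ p) is F. ✓
w2: ◇(q ∧ p) is F. ✓
w3: ◇(q ∧ p) is F. ✓
w4: ◇(q ∧ p) is F. ✓
— 4 worlds.
For q ∧ □r:
w0: q is T, □r is F. ✗
w1: q is T, □r is T. ✓
w2: q is F, □r is T. ✗
w3: q is F, □r is T. ✗
w4: q is T, □r is T. ✓
— 2 worlds.

4 and 2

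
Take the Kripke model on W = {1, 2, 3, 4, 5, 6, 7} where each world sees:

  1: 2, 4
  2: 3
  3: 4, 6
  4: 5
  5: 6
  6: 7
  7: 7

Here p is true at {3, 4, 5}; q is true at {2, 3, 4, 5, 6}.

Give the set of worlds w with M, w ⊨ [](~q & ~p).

1: successors {2, 4}; ~q & ~p there: 2:F, 4:F. ✗
2: successors {3}; ~q & ~p there: 3:F. ✗
3: successors {4, 6}; ~q & ~p there: 4:F, 6:F. ✗
4: successors {5}; ~q & ~p there: 5:F. ✗
5: successors {6}; ~q & ~p there: 6:F. ✗
6: successors {7}; ~q & ~p there: 7:T. ✓
7: successors {7}; ~q & ~p there: 7:T. ✓

{6, 7}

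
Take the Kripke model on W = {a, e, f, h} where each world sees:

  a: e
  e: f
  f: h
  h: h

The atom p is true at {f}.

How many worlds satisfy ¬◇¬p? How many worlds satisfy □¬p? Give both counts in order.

1 and 3

For ¬◇¬p:
a: ◇¬p is T. ✗
e: ◇¬p is F. ✓
f: ◇¬p is T. ✗
h: ◇¬p is T. ✗
— 1 world.
For □¬p:
a: successors {e}; ¬p there: e:T. ✓
e: successors {f}; ¬p there: f:F. ✗
f: successors {h}; ¬p there: h:T. ✓
h: successors {h}; ¬p there: h:T. ✓
— 3 worlds.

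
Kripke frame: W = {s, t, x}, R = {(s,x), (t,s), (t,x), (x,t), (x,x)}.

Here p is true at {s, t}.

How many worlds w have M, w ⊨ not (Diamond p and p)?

2

s: Diamond p and p is F. ✓
t: Diamond p and p is T. ✗
x: Diamond p and p is F. ✓
Satisfying worlds: {s, x}.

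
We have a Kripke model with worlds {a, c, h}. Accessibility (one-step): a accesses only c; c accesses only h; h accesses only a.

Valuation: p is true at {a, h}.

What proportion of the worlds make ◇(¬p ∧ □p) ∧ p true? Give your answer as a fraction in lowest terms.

1/3

a: ◇(¬p ∧ □p) is T, p is T. ✓
c: ◇(¬p ∧ □p) is F, p is F. ✗
h: ◇(¬p ∧ □p) is F, p is T. ✗
That's 1 of 3 worlds, so 1/3.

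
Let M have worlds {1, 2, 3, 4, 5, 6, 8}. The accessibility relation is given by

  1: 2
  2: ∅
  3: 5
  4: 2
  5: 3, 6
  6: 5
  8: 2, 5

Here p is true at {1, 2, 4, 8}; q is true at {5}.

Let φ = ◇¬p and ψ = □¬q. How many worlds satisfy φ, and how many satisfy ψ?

4 and 4

For ◇¬p:
1: successors {2}; ¬p there: 2:F. ✗
2: no successors, so ◇¬p fails. ✗
3: successors {5}; ¬p there: 5:T. ✓
4: successors {2}; ¬p there: 2:F. ✗
5: successors {3, 6}; ¬p there: 3:T, 6:T. ✓
6: successors {5}; ¬p there: 5:T. ✓
8: successors {2, 5}; ¬p there: 2:F, 5:T. ✓
— 4 worlds.
For □¬q:
1: successors {2}; ¬q there: 2:T. ✓
2: no successors, so □¬q holds vacuously. ✓
3: successors {5}; ¬q there: 5:F. ✗
4: successors {2}; ¬q there: 2:T. ✓
5: successors {3, 6}; ¬q there: 3:T, 6:T. ✓
6: successors {5}; ¬q there: 5:F. ✗
8: successors {2, 5}; ¬q there: 2:T, 5:F. ✗
— 4 worlds.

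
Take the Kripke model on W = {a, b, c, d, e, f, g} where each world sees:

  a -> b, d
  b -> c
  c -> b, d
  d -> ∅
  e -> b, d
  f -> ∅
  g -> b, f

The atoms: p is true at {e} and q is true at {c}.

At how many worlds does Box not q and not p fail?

a: Box not q is T, not p is T. ✓
b: Box not q is F, not p is T. ✗
c: Box not q is T, not p is T. ✓
d: Box not q is T, not p is T. ✓
e: Box not q is T, not p is F. ✗
f: Box not q is T, not p is T. ✓
g: Box not q is T, not p is T. ✓
Satisfying worlds: {a, c, d, f, g}.
So Box not q and not p fails at the other 2 worlds.

2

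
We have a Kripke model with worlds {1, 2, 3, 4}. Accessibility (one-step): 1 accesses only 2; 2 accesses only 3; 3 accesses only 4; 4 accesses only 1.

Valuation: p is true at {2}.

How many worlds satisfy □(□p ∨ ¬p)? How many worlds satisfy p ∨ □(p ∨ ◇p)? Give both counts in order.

For □(□p ∨ ¬p):
1: successors {2}; □p ∨ ¬p there: 2:F. ✗
2: successors {3}; □p ∨ ¬p there: 3:T. ✓
3: successors {4}; □p ∨ ¬p there: 4:T. ✓
4: successors {1}; □p ∨ ¬p there: 1:T. ✓
— 3 worlds.
For p ∨ □(p ∨ ◇p):
1: p is F, □(p ∨ ◇p) is T. ✓
2: p is T, □(p ∨ ◇p) is F. ✓
3: p is F, □(p ∨ ◇p) is F. ✗
4: p is F, □(p ∨ ◇p) is T. ✓
— 3 worlds.

3 and 3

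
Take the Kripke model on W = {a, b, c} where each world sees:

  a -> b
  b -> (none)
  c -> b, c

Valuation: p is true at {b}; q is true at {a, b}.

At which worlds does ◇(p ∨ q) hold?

{a, c}

a: successors {b}; p ∨ q there: b:T. ✓
b: no successors, so ◇(p ∨ q) fails. ✗
c: successors {b, c}; p ∨ q there: b:T, c:F. ✓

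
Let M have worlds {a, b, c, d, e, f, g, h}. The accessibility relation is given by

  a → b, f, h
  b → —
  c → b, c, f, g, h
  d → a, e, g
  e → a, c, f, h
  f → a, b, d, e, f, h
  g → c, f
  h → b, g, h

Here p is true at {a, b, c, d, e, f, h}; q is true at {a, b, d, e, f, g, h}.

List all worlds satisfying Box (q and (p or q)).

{a, b, d, f, h}

a: successors {b, f, h}; q and (p or q) there: b:T, f:T, h:T. ✓
b: no successors, so Box (q and (p or q)) holds vacuously. ✓
c: successors {b, c, f, g, h}; q and (p or q) there: b:T, c:F, f:T, g:T, h:T. ✗
d: successors {a, e, g}; q and (p or q) there: a:T, e:T, g:T. ✓
e: successors {a, c, f, h}; q and (p or q) there: a:T, c:F, f:T, h:T. ✗
f: successors {a, b, d, e, f, h}; q and (p or q) there: a:T, b:T, d:T, e:T, f:T, h:T. ✓
g: successors {c, f}; q and (p or q) there: c:F, f:T. ✗
h: successors {b, g, h}; q and (p or q) there: b:T, g:T, h:T. ✓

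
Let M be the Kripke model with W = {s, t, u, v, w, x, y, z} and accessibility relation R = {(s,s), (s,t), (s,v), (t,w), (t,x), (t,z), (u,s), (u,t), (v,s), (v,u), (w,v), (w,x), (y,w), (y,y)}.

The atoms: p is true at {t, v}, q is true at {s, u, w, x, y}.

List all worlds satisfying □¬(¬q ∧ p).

s: successors {s, t, v}; ¬(¬q ∧ p) there: s:T, t:F, v:F. ✗
t: successors {w, x, z}; ¬(¬q ∧ p) there: w:T, x:T, z:T. ✓
u: successors {s, t}; ¬(¬q ∧ p) there: s:T, t:F. ✗
v: successors {s, u}; ¬(¬q ∧ p) there: s:T, u:T. ✓
w: successors {v, x}; ¬(¬q ∧ p) there: v:F, x:T. ✗
x: no successors, so □¬(¬q ∧ p) holds vacuously. ✓
y: successors {w, y}; ¬(¬q ∧ p) there: w:T, y:T. ✓
z: no successors, so □¬(¬q ∧ p) holds vacuously. ✓

{t, v, x, y, z}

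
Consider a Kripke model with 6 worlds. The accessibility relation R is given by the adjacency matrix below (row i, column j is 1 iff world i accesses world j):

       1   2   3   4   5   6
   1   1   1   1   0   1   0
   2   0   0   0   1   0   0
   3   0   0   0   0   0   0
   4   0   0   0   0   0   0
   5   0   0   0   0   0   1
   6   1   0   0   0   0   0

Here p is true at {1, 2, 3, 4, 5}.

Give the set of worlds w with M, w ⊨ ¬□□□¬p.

{1, 5, 6}

1: □□□¬p is F. ✓
2: □□□¬p is T. ✗
3: □□□¬p is T. ✗
4: □□□¬p is T. ✗
5: □□□¬p is F. ✓
6: □□□¬p is F. ✓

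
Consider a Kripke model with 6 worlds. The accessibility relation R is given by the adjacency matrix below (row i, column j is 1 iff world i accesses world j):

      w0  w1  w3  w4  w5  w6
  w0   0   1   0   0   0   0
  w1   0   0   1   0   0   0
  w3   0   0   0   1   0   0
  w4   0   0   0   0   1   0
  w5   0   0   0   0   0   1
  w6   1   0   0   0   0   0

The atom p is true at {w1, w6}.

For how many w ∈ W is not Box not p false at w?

w0: Box not p is F. ✓
w1: Box not p is T. ✗
w3: Box not p is T. ✗
w4: Box not p is T. ✗
w5: Box not p is F. ✓
w6: Box not p is T. ✗
Satisfying worlds: {w0, w5}.
So not Box not p fails at the other 4 worlds.

4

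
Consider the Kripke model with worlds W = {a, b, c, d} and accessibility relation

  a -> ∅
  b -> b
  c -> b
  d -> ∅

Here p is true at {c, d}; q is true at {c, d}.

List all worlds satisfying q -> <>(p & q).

{a, b}

a: q is F, <>(p & q) is F. ✓
b: q is F, <>(p & q) is F. ✓
c: q is T, <>(p & q) is F. ✗
d: q is T, <>(p & q) is F. ✗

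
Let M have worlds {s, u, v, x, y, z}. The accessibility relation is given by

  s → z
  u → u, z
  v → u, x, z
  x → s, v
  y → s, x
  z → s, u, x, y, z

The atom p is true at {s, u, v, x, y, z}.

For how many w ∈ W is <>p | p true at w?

6

s: <>p is T, p is T. ✓
u: <>p is T, p is T. ✓
v: <>p is T, p is T. ✓
x: <>p is T, p is T. ✓
y: <>p is T, p is T. ✓
z: <>p is T, p is T. ✓
Satisfying worlds: {s, u, v, x, y, z}.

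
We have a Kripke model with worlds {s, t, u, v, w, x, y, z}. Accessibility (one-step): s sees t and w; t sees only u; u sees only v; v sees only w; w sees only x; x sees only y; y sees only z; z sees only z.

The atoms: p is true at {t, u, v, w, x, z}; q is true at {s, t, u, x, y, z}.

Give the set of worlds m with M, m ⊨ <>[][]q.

s: successors {t, w}; [][]q there: t:F, w:T. ✓
t: successors {u}; [][]q there: u:F. ✗
u: successors {v}; [][]q there: v:T. ✓
v: successors {w}; [][]q there: w:T. ✓
w: successors {x}; [][]q there: x:T. ✓
x: successors {y}; [][]q there: y:T. ✓
y: successors {z}; [][]q there: z:T. ✓
z: successors {z}; [][]q there: z:T. ✓

{s, u, v, w, x, y, z}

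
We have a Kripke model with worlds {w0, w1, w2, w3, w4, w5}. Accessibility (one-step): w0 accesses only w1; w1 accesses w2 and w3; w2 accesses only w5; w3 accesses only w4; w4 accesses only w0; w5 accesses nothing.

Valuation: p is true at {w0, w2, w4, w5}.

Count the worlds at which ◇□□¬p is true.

3

w0: successors {w1}; □□¬p there: w1:F. ✗
w1: successors {w2, w3}; □□¬p there: w2:T, w3:F. ✓
w2: successors {w5}; □□¬p there: w5:T. ✓
w3: successors {w4}; □□¬p there: w4:T. ✓
w4: successors {w0}; □□¬p there: w0:F. ✗
w5: no successors, so ◇□□¬p fails. ✗
Satisfying worlds: {w1, w2, w3}.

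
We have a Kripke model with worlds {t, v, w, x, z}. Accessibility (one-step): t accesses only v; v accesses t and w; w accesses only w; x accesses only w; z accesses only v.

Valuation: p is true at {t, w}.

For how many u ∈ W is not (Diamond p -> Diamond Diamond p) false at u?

t: Diamond p -> Diamond Diamond p is T. ✗
v: Diamond p -> Diamond Diamond p is T. ✗
w: Diamond p -> Diamond Diamond p is T. ✗
x: Diamond p -> Diamond Diamond p is T. ✗
z: Diamond p -> Diamond Diamond p is T. ✗
Satisfying worlds: ∅.
So not (Diamond p -> Diamond Diamond p) fails at the other 5 worlds.

5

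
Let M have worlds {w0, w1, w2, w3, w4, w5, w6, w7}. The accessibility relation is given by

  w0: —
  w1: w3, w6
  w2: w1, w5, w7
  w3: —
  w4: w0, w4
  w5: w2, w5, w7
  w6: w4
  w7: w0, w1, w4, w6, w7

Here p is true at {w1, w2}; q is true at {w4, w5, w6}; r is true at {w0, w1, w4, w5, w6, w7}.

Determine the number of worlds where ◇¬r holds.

w0: no successors, so ◇¬r fails. ✗
w1: successors {w3, w6}; ¬r there: w3:T, w6:F. ✓
w2: successors {w1, w5, w7}; ¬r there: w1:F, w5:F, w7:F. ✗
w3: no successors, so ◇¬r fails. ✗
w4: successors {w0, w4}; ¬r there: w0:F, w4:F. ✗
w5: successors {w2, w5, w7}; ¬r there: w2:T, w5:F, w7:F. ✓
w6: successors {w4}; ¬r there: w4:F. ✗
w7: successors {w0, w1, w4, w6, w7}; ¬r there: w0:F, w1:F, w4:F, w6:F, w7:F. ✗
Satisfying worlds: {w1, w5}.

2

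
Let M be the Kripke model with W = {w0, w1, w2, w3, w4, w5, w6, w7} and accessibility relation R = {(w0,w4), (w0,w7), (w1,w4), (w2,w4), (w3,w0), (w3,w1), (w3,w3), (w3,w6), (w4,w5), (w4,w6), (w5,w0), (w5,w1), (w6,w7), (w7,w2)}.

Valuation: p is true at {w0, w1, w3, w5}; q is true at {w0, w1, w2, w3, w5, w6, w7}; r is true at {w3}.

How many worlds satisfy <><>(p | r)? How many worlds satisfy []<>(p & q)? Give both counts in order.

5 and 2

For <><>(p | r):
w0: successors {w4, w7}; <>(p | r) there: w4:T, w7:F. ✓
w1: successors {w4}; <>(p | r) there: w4:T. ✓
w2: successors {w4}; <>(p | r) there: w4:T. ✓
w3: successors {w0, w1, w3, w6}; <>(p | r) there: w0:F, w1:F, w3:T, w6:F. ✓
w4: successors {w5, w6}; <>(p | r) there: w5:T, w6:F. ✓
w5: successors {w0, w1}; <>(p | r) there: w0:F, w1:F. ✗
w6: successors {w7}; <>(p | r) there: w7:F. ✗
w7: successors {w2}; <>(p | r) there: w2:F. ✗
— 5 worlds.
For []<>(p & q):
w0: successors {w4, w7}; <>(p & q) there: w4:T, w7:F. ✗
w1: successors {w4}; <>(p & q) there: w4:T. ✓
w2: successors {w4}; <>(p & q) there: w4:T. ✓
w3: successors {w0, w1, w3, w6}; <>(p & q) there: w0:F, w1:F, w3:T, w6:F. ✗
w4: successors {w5, w6}; <>(p & q) there: w5:T, w6:F. ✗
w5: successors {w0, w1}; <>(p & q) there: w0:F, w1:F. ✗
w6: successors {w7}; <>(p & q) there: w7:F. ✗
w7: successors {w2}; <>(p & q) there: w2:F. ✗
— 2 worlds.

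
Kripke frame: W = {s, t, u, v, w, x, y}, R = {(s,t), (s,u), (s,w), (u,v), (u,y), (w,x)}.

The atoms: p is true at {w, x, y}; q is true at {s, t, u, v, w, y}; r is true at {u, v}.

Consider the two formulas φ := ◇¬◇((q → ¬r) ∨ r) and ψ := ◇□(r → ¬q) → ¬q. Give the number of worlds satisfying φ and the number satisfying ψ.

3 and 4

For ◇¬◇((q → ¬r) ∨ r):
s: successors {t, u, w}; ¬◇((q → ¬r) ∨ r) there: t:T, u:F, w:F. ✓
t: no successors, so ◇¬◇((q → ¬r) ∨ r) fails. ✗
u: successors {v, y}; ¬◇((q → ¬r) ∨ r) there: v:T, y:T. ✓
v: no successors, so ◇¬◇((q → ¬r) ∨ r) fails. ✗
w: successors {x}; ¬◇((q → ¬r) ∨ r) there: x:T. ✓
x: no successors, so ◇¬◇((q → ¬r) ∨ r) fails. ✗
y: no successors, so ◇¬◇((q → ¬r) ∨ r) fails. ✗
— 3 worlds.
For ◇□(r → ¬q) → ¬q:
s: ◇□(r → ¬q) is T, ¬q is F. ✗
t: ◇□(r → ¬q) is F, ¬q is F. ✓
u: ◇□(r → ¬q) is T, ¬q is F. ✗
v: ◇□(r → ¬q) is F, ¬q is F. ✓
w: ◇□(r → ¬q) is T, ¬q is F. ✗
x: ◇□(r → ¬q) is F, ¬q is T. ✓
y: ◇□(r → ¬q) is F, ¬q is F. ✓
— 4 worlds.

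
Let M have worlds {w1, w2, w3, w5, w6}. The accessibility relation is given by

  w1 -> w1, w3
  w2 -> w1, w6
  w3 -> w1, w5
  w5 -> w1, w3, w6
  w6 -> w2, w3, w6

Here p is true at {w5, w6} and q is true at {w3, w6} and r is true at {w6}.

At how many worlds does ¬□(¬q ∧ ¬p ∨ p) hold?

3

w1: □(¬q ∧ ¬p ∨ p) is F. ✓
w2: □(¬q ∧ ¬p ∨ p) is T. ✗
w3: □(¬q ∧ ¬p ∨ p) is T. ✗
w5: □(¬q ∧ ¬p ∨ p) is F. ✓
w6: □(¬q ∧ ¬p ∨ p) is F. ✓
Satisfying worlds: {w1, w5, w6}.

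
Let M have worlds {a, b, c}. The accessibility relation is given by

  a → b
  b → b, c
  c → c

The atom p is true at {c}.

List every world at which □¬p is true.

a: successors {b}; ¬p there: b:T. ✓
b: successors {b, c}; ¬p there: b:T, c:F. ✗
c: successors {c}; ¬p there: c:F. ✗

{a}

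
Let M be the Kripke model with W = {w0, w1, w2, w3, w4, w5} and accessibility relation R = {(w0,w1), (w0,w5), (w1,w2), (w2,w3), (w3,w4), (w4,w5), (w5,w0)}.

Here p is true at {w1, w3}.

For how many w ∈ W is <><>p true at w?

w0: successors {w1, w5}; <>p there: w1:F, w5:F. ✗
w1: successors {w2}; <>p there: w2:T. ✓
w2: successors {w3}; <>p there: w3:F. ✗
w3: successors {w4}; <>p there: w4:F. ✗
w4: successors {w5}; <>p there: w5:F. ✗
w5: successors {w0}; <>p there: w0:T. ✓
Satisfying worlds: {w1, w5}.

2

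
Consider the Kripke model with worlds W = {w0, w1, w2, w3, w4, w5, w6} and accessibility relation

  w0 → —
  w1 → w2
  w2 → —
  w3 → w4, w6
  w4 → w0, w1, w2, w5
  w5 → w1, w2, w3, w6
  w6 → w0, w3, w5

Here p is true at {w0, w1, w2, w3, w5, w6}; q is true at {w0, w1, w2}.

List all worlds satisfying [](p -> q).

w0: no successors, so [](p -> q) holds vacuously. ✓
w1: successors {w2}; p -> q there: w2:T. ✓
w2: no successors, so [](p -> q) holds vacuously. ✓
w3: successors {w4, w6}; p -> q there: w4:T, w6:F. ✗
w4: successors {w0, w1, w2, w5}; p -> q there: w0:T, w1:T, w2:T, w5:F. ✗
w5: successors {w1, w2, w3, w6}; p -> q there: w1:T, w2:T, w3:F, w6:F. ✗
w6: successors {w0, w3, w5}; p -> q there: w0:T, w3:F, w5:F. ✗

{w0, w1, w2}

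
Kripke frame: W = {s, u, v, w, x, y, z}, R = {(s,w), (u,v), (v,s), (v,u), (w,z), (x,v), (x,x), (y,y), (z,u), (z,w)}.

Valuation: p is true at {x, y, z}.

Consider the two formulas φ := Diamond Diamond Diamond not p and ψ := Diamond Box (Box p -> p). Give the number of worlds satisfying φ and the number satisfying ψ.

For Diamond Diamond Diamond not p:
s: successors {w}; Diamond Diamond not p there: w:T. ✓
u: successors {v}; Diamond Diamond not p there: v:T. ✓
v: successors {s, u}; Diamond Diamond not p there: s:F, u:T. ✓
w: successors {z}; Diamond Diamond not p there: z:T. ✓
x: successors {v, x}; Diamond Diamond not p there: v:T, x:T. ✓
y: successors {y}; Diamond Diamond not p there: y:F. ✗
z: successors {u, w}; Diamond Diamond not p there: u:T, w:T. ✓
— 6 worlds.
For Diamond Box (Box p -> p):
s: successors {w}; Box (Box p -> p) there: w:T. ✓
u: successors {v}; Box (Box p -> p) there: v:T. ✓
v: successors {s, u}; Box (Box p -> p) there: s:F, u:T. ✓
w: successors {z}; Box (Box p -> p) there: z:F. ✗
x: successors {v, x}; Box (Box p -> p) there: v:T, x:T. ✓
y: successors {y}; Box (Box p -> p) there: y:T. ✓
z: successors {u, w}; Box (Box p -> p) there: u:T, w:T. ✓
— 6 worlds.

6 and 6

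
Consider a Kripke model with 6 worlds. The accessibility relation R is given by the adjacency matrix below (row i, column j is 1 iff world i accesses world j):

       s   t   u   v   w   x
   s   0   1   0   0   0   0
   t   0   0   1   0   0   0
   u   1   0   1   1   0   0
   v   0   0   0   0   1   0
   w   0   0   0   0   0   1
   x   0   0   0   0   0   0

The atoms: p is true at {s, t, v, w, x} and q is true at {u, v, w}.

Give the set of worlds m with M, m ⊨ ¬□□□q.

{s, t, u}

s: □□□q is F. ✓
t: □□□q is F. ✓
u: □□□q is F. ✓
v: □□□q is T. ✗
w: □□□q is T. ✗
x: □□□q is T. ✗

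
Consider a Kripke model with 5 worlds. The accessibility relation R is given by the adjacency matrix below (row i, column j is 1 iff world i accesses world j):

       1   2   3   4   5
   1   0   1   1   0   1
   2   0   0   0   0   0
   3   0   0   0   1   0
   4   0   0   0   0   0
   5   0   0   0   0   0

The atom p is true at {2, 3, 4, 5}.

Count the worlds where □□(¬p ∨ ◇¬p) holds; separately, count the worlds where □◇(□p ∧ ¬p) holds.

For □□(¬p ∨ ◇¬p):
1: successors {2, 3, 5}; □(¬p ∨ ◇¬p) there: 2:T, 3:F, 5:T. ✗
2: no successors, so □□(¬p ∨ ◇¬p) holds vacuously. ✓
3: successors {4}; □(¬p ∨ ◇¬p) there: 4:T. ✓
4: no successors, so □□(¬p ∨ ◇¬p) holds vacuously. ✓
5: no successors, so □□(¬p ∨ ◇¬p) holds vacuously. ✓
— 4 worlds.
For □◇(□p ∧ ¬p):
1: successors {2, 3, 5}; ◇(□p ∧ ¬p) there: 2:F, 3:F, 5:F. ✗
2: no successors, so □◇(□p ∧ ¬p) holds vacuously. ✓
3: successors {4}; ◇(□p ∧ ¬p) there: 4:F. ✗
4: no successors, so □◇(□p ∧ ¬p) holds vacuously. ✓
5: no successors, so □◇(□p ∧ ¬p) holds vacuously. ✓
— 3 worlds.

4 and 3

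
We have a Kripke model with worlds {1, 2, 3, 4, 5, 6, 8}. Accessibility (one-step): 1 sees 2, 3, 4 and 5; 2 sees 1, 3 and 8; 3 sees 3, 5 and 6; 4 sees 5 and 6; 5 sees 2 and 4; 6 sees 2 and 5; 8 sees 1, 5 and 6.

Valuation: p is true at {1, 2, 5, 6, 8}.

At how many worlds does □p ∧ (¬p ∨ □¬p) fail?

1: □p is F, ¬p ∨ □¬p is F. ✗
2: □p is F, ¬p ∨ □¬p is F. ✗
3: □p is F, ¬p ∨ □¬p is T. ✗
4: □p is T, ¬p ∨ □¬p is T. ✓
5: □p is F, ¬p ∨ □¬p is F. ✗
6: □p is T, ¬p ∨ □¬p is F. ✗
8: □p is T, ¬p ∨ □¬p is F. ✗
Satisfying worlds: {4}.
So □p ∧ (¬p ∨ □¬p) fails at the other 6 worlds.

6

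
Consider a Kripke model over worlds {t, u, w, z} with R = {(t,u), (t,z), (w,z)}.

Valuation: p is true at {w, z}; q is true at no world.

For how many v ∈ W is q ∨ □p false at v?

t: q is F, □p is F. ✗
u: q is F, □p is T. ✓
w: q is F, □p is T. ✓
z: q is F, □p is T. ✓
Satisfying worlds: {u, w, z}.
So q ∨ □p fails at the other 1 world.

1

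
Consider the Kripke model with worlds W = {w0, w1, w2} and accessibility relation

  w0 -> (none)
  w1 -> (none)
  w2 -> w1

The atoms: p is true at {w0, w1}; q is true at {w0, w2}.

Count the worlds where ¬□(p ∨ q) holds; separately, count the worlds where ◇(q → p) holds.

0 and 1

For ¬□(p ∨ q):
w0: □(p ∨ q) is T. ✗
w1: □(p ∨ q) is T. ✗
w2: □(p ∨ q) is T. ✗
— 0 worlds.
For ◇(q → p):
w0: no successors, so ◇(q → p) fails. ✗
w1: no successors, so ◇(q → p) fails. ✗
w2: successors {w1}; q → p there: w1:T. ✓
— 1 world.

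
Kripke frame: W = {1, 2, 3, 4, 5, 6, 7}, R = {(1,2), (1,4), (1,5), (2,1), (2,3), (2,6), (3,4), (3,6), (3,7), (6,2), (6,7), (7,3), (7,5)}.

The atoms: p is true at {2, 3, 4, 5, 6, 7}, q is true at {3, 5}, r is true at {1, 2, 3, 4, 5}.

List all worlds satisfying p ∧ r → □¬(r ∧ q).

1: p ∧ r is F, □¬(r ∧ q) is F. ✓
2: p ∧ r is T, □¬(r ∧ q) is F. ✗
3: p ∧ r is T, □¬(r ∧ q) is T. ✓
4: p ∧ r is T, □¬(r ∧ q) is T. ✓
5: p ∧ r is T, □¬(r ∧ q) is T. ✓
6: p ∧ r is F, □¬(r ∧ q) is T. ✓
7: p ∧ r is F, □¬(r ∧ q) is F. ✓

{1, 3, 4, 5, 6, 7}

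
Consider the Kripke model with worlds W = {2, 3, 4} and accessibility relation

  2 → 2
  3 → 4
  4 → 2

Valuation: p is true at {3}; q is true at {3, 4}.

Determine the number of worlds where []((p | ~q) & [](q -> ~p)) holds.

2

2: successors {2}; (p | ~q) & [](q -> ~p) there: 2:T. ✓
3: successors {4}; (p | ~q) & [](q -> ~p) there: 4:F. ✗
4: successors {2}; (p | ~q) & [](q -> ~p) there: 2:T. ✓
Satisfying worlds: {2, 4}.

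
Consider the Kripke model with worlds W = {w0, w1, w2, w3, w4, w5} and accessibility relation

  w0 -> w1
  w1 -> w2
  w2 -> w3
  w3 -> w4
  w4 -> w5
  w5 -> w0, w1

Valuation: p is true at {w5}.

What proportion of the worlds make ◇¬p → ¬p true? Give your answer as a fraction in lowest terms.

5/6

w0: ◇¬p is T, ¬p is T. ✓
w1: ◇¬p is T, ¬p is T. ✓
w2: ◇¬p is T, ¬p is T. ✓
w3: ◇¬p is T, ¬p is T. ✓
w4: ◇¬p is F, ¬p is T. ✓
w5: ◇¬p is T, ¬p is F. ✗
That's 5 of 6 worlds, so 5/6.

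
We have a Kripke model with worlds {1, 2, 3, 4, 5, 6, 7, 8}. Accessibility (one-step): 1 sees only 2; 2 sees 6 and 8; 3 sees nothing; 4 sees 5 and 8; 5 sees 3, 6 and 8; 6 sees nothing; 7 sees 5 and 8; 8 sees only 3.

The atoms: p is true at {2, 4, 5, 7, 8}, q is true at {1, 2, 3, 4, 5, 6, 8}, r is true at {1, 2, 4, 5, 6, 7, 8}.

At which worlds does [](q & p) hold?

1: successors {2}; q & p there: 2:T. ✓
2: successors {6, 8}; q & p there: 6:F, 8:T. ✗
3: no successors, so [](q & p) holds vacuously. ✓
4: successors {5, 8}; q & p there: 5:T, 8:T. ✓
5: successors {3, 6, 8}; q & p there: 3:F, 6:F, 8:T. ✗
6: no successors, so [](q & p) holds vacuously. ✓
7: successors {5, 8}; q & p there: 5:T, 8:T. ✓
8: successors {3}; q & p there: 3:F. ✗

{1, 3, 4, 6, 7}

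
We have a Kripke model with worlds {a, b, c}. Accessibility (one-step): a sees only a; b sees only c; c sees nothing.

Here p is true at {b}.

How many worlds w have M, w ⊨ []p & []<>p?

a: []p is F, []<>p is F. ✗
b: []p is F, []<>p is F. ✗
c: []p is T, []<>p is T. ✓
Satisfying worlds: {c}.

1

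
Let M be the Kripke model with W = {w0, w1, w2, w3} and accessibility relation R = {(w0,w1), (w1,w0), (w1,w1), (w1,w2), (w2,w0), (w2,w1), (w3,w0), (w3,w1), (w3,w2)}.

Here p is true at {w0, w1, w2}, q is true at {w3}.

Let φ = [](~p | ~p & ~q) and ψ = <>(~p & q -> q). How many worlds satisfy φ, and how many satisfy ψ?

For [](~p | ~p & ~q):
w0: successors {w1}; ~p | ~p & ~q there: w1:F. ✗
w1: successors {w0, w1, w2}; ~p | ~p & ~q there: w0:F, w1:F, w2:F. ✗
w2: successors {w0, w1}; ~p | ~p & ~q there: w0:F, w1:F. ✗
w3: successors {w0, w1, w2}; ~p | ~p & ~q there: w0:F, w1:F, w2:F. ✗
— 0 worlds.
For <>(~p & q -> q):
w0: successors {w1}; ~p & q -> q there: w1:T. ✓
w1: successors {w0, w1, w2}; ~p & q -> q there: w0:T, w1:T, w2:T. ✓
w2: successors {w0, w1}; ~p & q -> q there: w0:T, w1:T. ✓
w3: successors {w0, w1, w2}; ~p & q -> q there: w0:T, w1:T, w2:T. ✓
— 4 worlds.

0 and 4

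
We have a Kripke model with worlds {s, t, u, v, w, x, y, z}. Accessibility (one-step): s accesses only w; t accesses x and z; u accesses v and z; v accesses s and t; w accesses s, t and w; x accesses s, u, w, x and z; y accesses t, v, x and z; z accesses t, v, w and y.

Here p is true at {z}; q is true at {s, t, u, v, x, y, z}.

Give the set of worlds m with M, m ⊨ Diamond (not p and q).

{t, u, v, w, x, y, z}

s: successors {w}; not p and q there: w:F. ✗
t: successors {x, z}; not p and q there: x:T, z:F. ✓
u: successors {v, z}; not p and q there: v:T, z:F. ✓
v: successors {s, t}; not p and q there: s:T, t:T. ✓
w: successors {s, t, w}; not p and q there: s:T, t:T, w:F. ✓
x: successors {s, u, w, x, z}; not p and q there: s:T, u:T, w:F, x:T, z:F. ✓
y: successors {t, v, x, z}; not p and q there: t:T, v:T, x:T, z:F. ✓
z: successors {t, v, w, y}; not p and q there: t:T, v:T, w:F, y:T. ✓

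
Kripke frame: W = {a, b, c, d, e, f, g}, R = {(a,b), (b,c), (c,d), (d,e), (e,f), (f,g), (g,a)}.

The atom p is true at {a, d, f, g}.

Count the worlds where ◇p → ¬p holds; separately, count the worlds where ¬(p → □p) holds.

For ◇p → ¬p:
a: ◇p is F, ¬p is F. ✓
b: ◇p is F, ¬p is T. ✓
c: ◇p is T, ¬p is T. ✓
d: ◇p is F, ¬p is F. ✓
e: ◇p is T, ¬p is T. ✓
f: ◇p is T, ¬p is F. ✗
g: ◇p is T, ¬p is F. ✗
— 5 worlds.
For ¬(p → □p):
a: p → □p is F. ✓
b: p → □p is T. ✗
c: p → □p is T. ✗
d: p → □p is F. ✓
e: p → □p is T. ✗
f: p → □p is T. ✗
g: p → □p is T. ✗
— 2 worlds.

5 and 2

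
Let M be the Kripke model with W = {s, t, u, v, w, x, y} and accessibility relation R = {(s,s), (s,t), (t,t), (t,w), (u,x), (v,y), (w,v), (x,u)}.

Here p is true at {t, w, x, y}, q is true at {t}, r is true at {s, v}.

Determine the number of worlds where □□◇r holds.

s: successors {s, t}; □◇r there: s:F, t:F. ✗
t: successors {t, w}; □◇r there: t:F, w:F. ✗
u: successors {x}; □◇r there: x:F. ✗
v: successors {y}; □◇r there: y:T. ✓
w: successors {v}; □◇r there: v:F. ✗
x: successors {u}; □◇r there: u:F. ✗
y: no successors, so □□◇r holds vacuously. ✓
Satisfying worlds: {v, y}.

2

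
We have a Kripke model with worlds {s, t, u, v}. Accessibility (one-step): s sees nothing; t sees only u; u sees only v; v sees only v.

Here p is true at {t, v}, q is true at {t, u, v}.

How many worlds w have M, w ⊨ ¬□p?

s: □p is T. ✗
t: □p is F. ✓
u: □p is T. ✗
v: □p is T. ✗
Satisfying worlds: {t}.

1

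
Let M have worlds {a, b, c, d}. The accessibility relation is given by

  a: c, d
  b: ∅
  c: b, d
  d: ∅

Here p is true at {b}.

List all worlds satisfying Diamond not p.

a: successors {c, d}; not p there: c:T, d:T. ✓
b: no successors, so Diamond not p fails. ✗
c: successors {b, d}; not p there: b:F, d:T. ✓
d: no successors, so Diamond not p fails. ✗

{a, c}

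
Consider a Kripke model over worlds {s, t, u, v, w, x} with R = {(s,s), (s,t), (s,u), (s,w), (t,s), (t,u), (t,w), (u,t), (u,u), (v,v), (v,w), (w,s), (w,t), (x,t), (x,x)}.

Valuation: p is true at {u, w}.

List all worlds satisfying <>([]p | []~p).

{s, t, v, x}

s: successors {s, t, u, w}; []p | []~p there: s:F, t:F, u:F, w:T. ✓
t: successors {s, u, w}; []p | []~p there: s:F, u:F, w:T. ✓
u: successors {t, u}; []p | []~p there: t:F, u:F. ✗
v: successors {v, w}; []p | []~p there: v:F, w:T. ✓
w: successors {s, t}; []p | []~p there: s:F, t:F. ✗
x: successors {t, x}; []p | []~p there: t:F, x:T. ✓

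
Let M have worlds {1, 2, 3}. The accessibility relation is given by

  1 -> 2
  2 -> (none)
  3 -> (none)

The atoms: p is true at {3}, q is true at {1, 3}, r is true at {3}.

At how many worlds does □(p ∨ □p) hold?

3

1: successors {2}; p ∨ □p there: 2:T. ✓
2: no successors, so □(p ∨ □p) holds vacuously. ✓
3: no successors, so □(p ∨ □p) holds vacuously. ✓
Satisfying worlds: {1, 2, 3}.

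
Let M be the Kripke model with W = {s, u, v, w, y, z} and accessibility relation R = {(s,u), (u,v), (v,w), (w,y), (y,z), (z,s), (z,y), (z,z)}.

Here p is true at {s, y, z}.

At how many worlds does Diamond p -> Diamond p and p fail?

1

s: Diamond p is F, Diamond p and p is F. ✓
u: Diamond p is F, Diamond p and p is F. ✓
v: Diamond p is F, Diamond p and p is F. ✓
w: Diamond p is T, Diamond p and p is F. ✗
y: Diamond p is T, Diamond p and p is T. ✓
z: Diamond p is T, Diamond p and p is T. ✓
Satisfying worlds: {s, u, v, y, z}.
So Diamond p -> Diamond p and p fails at the other 1 world.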